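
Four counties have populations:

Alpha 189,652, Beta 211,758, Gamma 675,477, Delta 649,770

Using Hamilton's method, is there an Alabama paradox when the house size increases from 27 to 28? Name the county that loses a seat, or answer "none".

none

At 27 seats: Alpha 3, Beta 3, Gamma 11, Delta 10.
At 28 seats: Alpha 3, Beta 3, Gamma 11, Delta 11.
No county's allocation decreased.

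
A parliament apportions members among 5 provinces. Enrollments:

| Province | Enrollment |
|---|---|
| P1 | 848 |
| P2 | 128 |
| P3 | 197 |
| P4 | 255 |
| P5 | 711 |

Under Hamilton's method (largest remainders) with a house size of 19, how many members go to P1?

8

The standard divisor is 2139/19 ≈ 112.579.
Standard quotas: P1 7.532, P2 1.137, P3 1.750, P4 2.265, P5 6.316.
Lower quotas: P1 7, P2 1, P3 1, P4 2, P5 6 (sum 17, leaving 2 seats).
Remainders in descending order: P3 0.750, P1 0.532, P5 0.316, P4 0.265, P2 0.137.
The surplus seats go to P3, P1.
P1 receives 8.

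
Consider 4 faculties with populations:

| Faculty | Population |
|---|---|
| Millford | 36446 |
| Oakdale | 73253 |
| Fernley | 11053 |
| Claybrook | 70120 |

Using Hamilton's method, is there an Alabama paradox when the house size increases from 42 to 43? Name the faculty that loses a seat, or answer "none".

At 42 seats: Millford 8, Oakdale 16, Fernley 3, Claybrook 15.
At 43 seats: Millford 8, Oakdale 17, Fernley 2, Claybrook 16.
Fernley drops from 3 to 2.

Fernley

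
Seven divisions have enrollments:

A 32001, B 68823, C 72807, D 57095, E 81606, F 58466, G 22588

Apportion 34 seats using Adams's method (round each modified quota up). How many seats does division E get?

7

Standard divisor 393386/34 ≈ 11570.176; standard quotas: A 2.766, B 5.948, C 6.293, D 4.935, E 7.053, F 5.053, G 1.952.
Rounding up gives 3, 6, 7, 5, 8, 6, 2 = 37 seats, so the divisor must be adjusted.
With modified divisor 12900: modified quotas A 2.481, B 5.335, C 5.644, D 4.426, E 6.326, F 4.532, G 1.751.
Rounding up: A 3, B 6, C 6, D 5, E 7, F 5, G 2 (total 34).
E receives 7.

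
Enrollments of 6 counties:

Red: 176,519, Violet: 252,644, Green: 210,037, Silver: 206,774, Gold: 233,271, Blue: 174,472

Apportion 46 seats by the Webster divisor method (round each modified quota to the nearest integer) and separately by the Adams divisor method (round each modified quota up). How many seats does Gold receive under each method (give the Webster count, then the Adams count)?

9 and 8

Webster: Red 6, Violet 9, Green 8, Silver 8, Gold 9, Blue 6.
Adams: Red 7, Violet 9, Green 8, Silver 8, Gold 8, Blue 6.
Gold gets 9 under Webster and 8 under Adams.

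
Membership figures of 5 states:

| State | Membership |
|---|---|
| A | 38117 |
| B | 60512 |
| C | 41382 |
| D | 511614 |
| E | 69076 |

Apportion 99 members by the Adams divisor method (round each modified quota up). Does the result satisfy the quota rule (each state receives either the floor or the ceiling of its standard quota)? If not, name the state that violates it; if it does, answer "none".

D

Standard quotas: A 5.236, B 8.312, C 5.684, D 70.279, E 9.489.
Adams allocation: A 6, B 9, C 6, D 68, E 10.
D has quota 70.279 (lower 70, upper 71) but receives 68 — outside the quota interval.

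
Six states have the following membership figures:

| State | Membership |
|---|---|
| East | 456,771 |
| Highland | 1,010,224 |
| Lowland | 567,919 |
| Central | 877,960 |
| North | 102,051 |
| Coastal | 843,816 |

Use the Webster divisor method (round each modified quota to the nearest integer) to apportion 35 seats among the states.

Standard divisor 3858741/35 ≈ 110249.743; standard quotas: East 4.143, Highland 9.163, Lowland 5.151, Central 7.963, North 0.926, Coastal 7.654.
Rounding to the nearest integer gives East 4, Highland 9, Lowland 5, Central 8, North 1, Coastal 8 — total 35, matching the house size, so no adjustment is needed.

East: 4; Highland: 9; Lowland: 5; Central: 8; North: 1; Coastal: 8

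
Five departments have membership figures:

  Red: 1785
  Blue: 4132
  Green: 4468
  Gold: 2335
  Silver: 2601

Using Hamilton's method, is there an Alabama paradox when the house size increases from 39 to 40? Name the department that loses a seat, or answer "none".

Red

At 39 seats: Red 5, Blue 10, Green 11, Gold 6, Silver 7.
At 40 seats: Red 4, Blue 11, Green 12, Gold 6, Silver 7.
Red drops from 5 to 4.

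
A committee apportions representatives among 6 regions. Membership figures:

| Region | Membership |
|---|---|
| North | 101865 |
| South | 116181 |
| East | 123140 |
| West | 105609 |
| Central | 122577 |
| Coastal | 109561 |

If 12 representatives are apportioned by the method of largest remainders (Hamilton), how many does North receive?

2

Total 678933; standard divisor 678933/12 ≈ 56577.75.
Standard quotas: North 1.8004, South 2.0535, East 2.1765, West 1.8666, Central 2.1665, Coastal 1.9365.
Lower quotas: North 1, South 2, East 2, West 1, Central 2, Coastal 1 (sum 9, leaving 3 seats).
Remainders in descending order: Coastal 0.9365, West 0.8666, North 0.8004, East 0.1765, Central 0.1665, South 0.0535.
The surplus seats go to Coastal, West, North.
North receives 2.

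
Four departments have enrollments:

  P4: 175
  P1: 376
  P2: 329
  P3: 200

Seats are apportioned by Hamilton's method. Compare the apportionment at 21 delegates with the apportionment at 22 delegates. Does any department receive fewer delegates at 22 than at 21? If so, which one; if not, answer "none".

At 21 seats: P4 4, P1 7, P2 6, P3 4.
At 22 seats: P4 3, P1 8, P2 7, P3 4.
P4 drops from 4 to 3.

P4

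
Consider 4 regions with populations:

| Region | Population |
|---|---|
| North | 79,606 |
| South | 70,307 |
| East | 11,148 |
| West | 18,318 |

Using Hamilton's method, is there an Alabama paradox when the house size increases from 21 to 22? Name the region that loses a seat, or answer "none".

At 21 seats: North 10, South 8, East 1, West 2.
At 22 seats: North 10, South 9, East 1, West 2.
No region's allocation decreased.

none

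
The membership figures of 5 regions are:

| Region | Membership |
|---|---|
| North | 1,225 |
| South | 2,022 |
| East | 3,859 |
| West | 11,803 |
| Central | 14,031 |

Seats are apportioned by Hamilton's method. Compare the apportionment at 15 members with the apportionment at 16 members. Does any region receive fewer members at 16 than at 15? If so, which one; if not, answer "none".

North

At 15 seats: North 1, South 1, East 2, West 5, Central 6.
At 16 seats: North 0, South 1, East 2, West 6, Central 7.
North drops from 1 to 0.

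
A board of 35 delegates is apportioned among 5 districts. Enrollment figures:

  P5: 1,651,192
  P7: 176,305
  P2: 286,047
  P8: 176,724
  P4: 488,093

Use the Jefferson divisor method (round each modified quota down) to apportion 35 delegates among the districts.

P5 22, P7 2, P2 3, P8 2, P4 6

Standard divisor 2778361/35 ≈ 79381.743; standard quotas: P5 20.801, P7 2.221, P2 3.603, P8 2.226, P4 6.149.
Rounding down gives 20, 2, 3, 2, 6 = 33 seats, so the divisor must be adjusted.
With modified divisor 73400: modified quotas P5 22.496, P7 2.402, P2 3.897, P8 2.408, P4 6.650.
Rounding down: P5 22, P7 2, P2 3, P8 2, P4 6 (total 35).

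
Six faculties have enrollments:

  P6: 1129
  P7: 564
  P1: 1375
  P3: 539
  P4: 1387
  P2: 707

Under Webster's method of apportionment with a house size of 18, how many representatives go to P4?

Standard divisor 5701/18 ≈ 316.722; standard quotas: P6 3.565, P7 1.781, P1 4.341, P3 1.702, P4 4.379, P2 2.232.
Rounding to the nearest integer gives P6 4, P7 2, P1 4, P3 2, P4 4, P2 2 — total 18, matching the house size, so no adjustment is needed.
P4 receives 4.

4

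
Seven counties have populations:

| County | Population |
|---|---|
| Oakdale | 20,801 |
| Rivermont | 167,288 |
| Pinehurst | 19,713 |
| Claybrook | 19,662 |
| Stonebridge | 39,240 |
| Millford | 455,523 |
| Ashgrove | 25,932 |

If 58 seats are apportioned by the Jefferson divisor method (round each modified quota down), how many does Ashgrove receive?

2

Standard divisor 748159/58 ≈ 12899.293; standard quotas: Oakdale 1.613, Rivermont 12.969, Pinehurst 1.528, Claybrook 1.524, Stonebridge 3.042, Millford 35.314, Ashgrove 2.010.
Rounding down gives 1, 12, 1, 1, 3, 35, 2 = 55 seats, so the divisor must be adjusted.
With modified divisor 12100: modified quotas Oakdale 1.719, Rivermont 13.825, Pinehurst 1.629, Claybrook 1.625, Stonebridge 3.243, Millford 37.647, Ashgrove 2.143.
Rounding down: Oakdale 1, Rivermont 13, Pinehurst 1, Claybrook 1, Stonebridge 3, Millford 37, Ashgrove 2 (total 58).
Ashgrove receives 2.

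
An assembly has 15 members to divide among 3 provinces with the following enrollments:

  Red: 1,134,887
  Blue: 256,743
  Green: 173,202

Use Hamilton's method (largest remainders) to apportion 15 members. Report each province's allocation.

Total 1564832; standard divisor 1564832/15 ≈ 104322.133.
Standard quotas: Red 10.8787, Blue 2.4611, Green 1.6603.
Lower quotas: Red 10, Blue 2, Green 1 (sum 13, leaving 2 seats).
Remainders in descending order: Red 0.8787, Green 0.6603, Blue 0.4611.
Largest remainders: Red, Green receive the extra seats.

Red 11; Blue 2; Green 2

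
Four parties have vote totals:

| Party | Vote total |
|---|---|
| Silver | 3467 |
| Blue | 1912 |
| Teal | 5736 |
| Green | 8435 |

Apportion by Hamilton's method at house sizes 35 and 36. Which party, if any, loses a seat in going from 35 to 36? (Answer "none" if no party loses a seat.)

Blue

At 35 seats: Silver 6, Blue 4, Teal 10, Green 15.
At 36 seats: Silver 6, Blue 3, Teal 11, Green 16.
Blue drops from 4 to 3.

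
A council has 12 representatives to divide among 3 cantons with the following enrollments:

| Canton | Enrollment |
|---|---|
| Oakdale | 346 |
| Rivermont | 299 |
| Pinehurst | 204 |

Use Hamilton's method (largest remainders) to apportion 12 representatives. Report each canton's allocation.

Standard divisor: 849 ÷ 12 ≈ 70.75.
Standard quotas: Oakdale 4.890, Rivermont 4.226, Pinehurst 2.883.
Lower quotas: Oakdale 4, Rivermont 4, Pinehurst 2 (sum 10, leaving 2 seats).
Remainders in descending order: Oakdale 0.890, Pinehurst 0.883, Rivermont 0.226.
Largest remainders: Oakdale, Pinehurst receive the extra seats.

Oakdale 5; Rivermont 4; Pinehurst 3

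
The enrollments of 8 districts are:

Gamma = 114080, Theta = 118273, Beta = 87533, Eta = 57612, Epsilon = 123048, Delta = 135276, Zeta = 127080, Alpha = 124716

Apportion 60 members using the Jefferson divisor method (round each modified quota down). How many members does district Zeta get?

9

Standard divisor 887618/60 ≈ 14793.633; standard quotas: Gamma 7.711, Theta 7.995, Beta 5.917, Eta 3.894, Epsilon 8.318, Delta 9.144, Zeta 8.590, Alpha 8.430.
Rounding down gives 7, 7, 5, 3, 8, 9, 8, 8 = 55 seats, so the divisor must be adjusted.
With modified divisor 14000: modified quotas Gamma 8.149, Theta 8.448, Beta 6.252, Eta 4.115, Epsilon 8.789, Delta 9.663, Zeta 9.077, Alpha 8.908.
Rounding down: Gamma 8, Theta 8, Beta 6, Eta 4, Epsilon 8, Delta 9, Zeta 9, Alpha 8 (total 60).
Zeta receives 9.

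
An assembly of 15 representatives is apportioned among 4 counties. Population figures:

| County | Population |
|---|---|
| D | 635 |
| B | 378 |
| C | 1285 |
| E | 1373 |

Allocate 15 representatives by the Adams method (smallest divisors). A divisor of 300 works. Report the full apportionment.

D 3, B 2, C 5, E 5

With modified divisor 300: modified quotas D 2.117, B 1.260, C 4.283, E 4.577.
Rounding up: D 3, B 2, C 5, E 5 (total 15).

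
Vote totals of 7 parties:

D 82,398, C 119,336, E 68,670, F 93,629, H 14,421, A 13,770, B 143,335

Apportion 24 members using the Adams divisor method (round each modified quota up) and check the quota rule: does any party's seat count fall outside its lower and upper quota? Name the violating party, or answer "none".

Standard quotas: D 3.693, C 5.348, E 3.077, F 4.196, H 0.646, A 0.617, B 6.423.
Adams allocation: D 4, C 5, E 3, F 4, H 1, A 1, B 6.
Every allocation lies between the lower and upper quota.

none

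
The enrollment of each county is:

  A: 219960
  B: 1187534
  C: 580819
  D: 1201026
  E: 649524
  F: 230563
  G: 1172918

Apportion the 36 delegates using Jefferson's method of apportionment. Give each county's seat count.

A: 1; B: 9; C: 4; D: 9; E: 4; F: 1; G: 8

Standard divisor 5242344/36 ≈ 145620.667; standard quotas: A 1.510, B 8.155, C 3.989, D 8.248, E 4.460, F 1.583, G 8.055.
Rounding down gives 1, 8, 3, 8, 4, 1, 8 = 33 seats, so the divisor must be adjusted.
With modified divisor 131100: modified quotas A 1.678, B 9.058, C 4.430, D 9.161, E 4.954, F 1.759, G 8.947.
Rounding down: A 1, B 9, C 4, D 9, E 4, F 1, G 8 (total 36).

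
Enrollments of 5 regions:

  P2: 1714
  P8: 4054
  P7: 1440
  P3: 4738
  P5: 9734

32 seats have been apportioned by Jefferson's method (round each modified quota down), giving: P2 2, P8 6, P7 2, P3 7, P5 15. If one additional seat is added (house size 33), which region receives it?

Priority for the next seat is population ÷ (current seats + 1).
Priorities: P2 571.333, P8 579.143, P7 480.000, P3 592.250, P5 608.375.
Highest priority: P5.

P5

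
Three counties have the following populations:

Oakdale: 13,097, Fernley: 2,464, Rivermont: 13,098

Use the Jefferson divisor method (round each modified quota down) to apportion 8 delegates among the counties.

Oakdale: 4, Fernley: 0, Rivermont: 4

Standard divisor 28659/8 ≈ 3582.375; standard quotas: Oakdale 3.656, Fernley 0.688, Rivermont 3.656.
Rounding down gives 3, 0, 3 = 6 seats, so the divisor must be adjusted.
With modified divisor 2900: modified quotas Oakdale 4.516, Fernley 0.850, Rivermont 4.517.
Rounding down: Oakdale 4, Fernley 0, Rivermont 4 (total 8).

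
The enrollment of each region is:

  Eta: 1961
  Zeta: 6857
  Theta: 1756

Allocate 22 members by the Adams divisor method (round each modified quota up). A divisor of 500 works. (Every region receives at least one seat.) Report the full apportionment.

With modified divisor 500: modified quotas Eta 3.922, Zeta 13.714, Theta 3.512.
Rounding up: Eta 4, Zeta 14, Theta 4 (total 22).

Eta 4, Zeta 14, Theta 4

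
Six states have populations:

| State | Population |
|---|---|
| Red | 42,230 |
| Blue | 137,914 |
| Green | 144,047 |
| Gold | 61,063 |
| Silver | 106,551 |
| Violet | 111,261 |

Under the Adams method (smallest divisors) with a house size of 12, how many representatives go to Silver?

2

Standard divisor 603066/12 ≈ 50255.5; standard quotas: Red 0.840, Blue 2.744, Green 2.866, Gold 1.215, Silver 2.120, Violet 2.214.
Rounding up gives 1, 3, 3, 2, 3, 3 = 15 seats, so the divisor must be adjusted.
With modified divisor 65000: modified quotas Red 0.650, Blue 2.122, Green 2.216, Gold 0.939, Silver 1.639, Violet 1.712.
Rounding up: Red 1, Blue 3, Green 3, Gold 1, Silver 2, Violet 2 (total 12).
Silver receives 2.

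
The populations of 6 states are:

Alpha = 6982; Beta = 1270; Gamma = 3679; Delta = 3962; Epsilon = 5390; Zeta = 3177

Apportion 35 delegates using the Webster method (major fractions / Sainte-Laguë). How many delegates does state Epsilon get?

Standard divisor 24460/35 ≈ 698.857; standard quotas: Alpha 9.991, Beta 1.817, Gamma 5.264, Delta 5.669, Epsilon 7.713, Zeta 4.546.
Rounding to the nearest integer gives 10, 2, 5, 6, 8, 5 = 36 seats, so the divisor must be adjusted.
With modified divisor 710: modified quotas Alpha 9.834, Beta 1.789, Gamma 5.182, Delta 5.580, Epsilon 7.592, Zeta 4.475.
Rounding to the nearest integer: Alpha 10, Beta 2, Gamma 5, Delta 6, Epsilon 8, Zeta 4 (total 35).
Epsilon receives 8.

8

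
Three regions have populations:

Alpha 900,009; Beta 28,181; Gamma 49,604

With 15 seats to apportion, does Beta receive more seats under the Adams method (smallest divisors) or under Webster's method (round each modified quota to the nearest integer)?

Adams: Alpha 13, Beta 1, Gamma 1.
Webster: Alpha 14, Beta 0, Gamma 1.
Beta gets 1 under Adams and 0 under Webster.

Adams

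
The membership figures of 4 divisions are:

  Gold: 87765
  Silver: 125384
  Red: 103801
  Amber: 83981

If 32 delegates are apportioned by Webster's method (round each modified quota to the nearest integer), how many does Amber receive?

7

Standard divisor 400931/32 ≈ 12529.094; standard quotas: Gold 7.005, Silver 10.007, Red 8.285, Amber 6.703.
Rounding to the nearest integer gives Gold 7, Silver 10, Red 8, Amber 7 — total 32, matching the house size, so no adjustment is needed.
Amber receives 7.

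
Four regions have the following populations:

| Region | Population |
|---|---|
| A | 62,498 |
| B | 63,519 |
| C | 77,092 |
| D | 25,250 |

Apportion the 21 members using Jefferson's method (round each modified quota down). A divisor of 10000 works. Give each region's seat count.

With modified divisor 10000: modified quotas A 6.250, B 6.352, C 7.709, D 2.525.
Rounding down: A 6, B 6, C 7, D 2 (total 21).

A 6, B 6, C 7, D 2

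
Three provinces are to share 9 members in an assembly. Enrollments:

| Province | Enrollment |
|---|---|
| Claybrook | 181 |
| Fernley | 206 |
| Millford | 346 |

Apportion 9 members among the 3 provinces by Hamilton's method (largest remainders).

Total 733; standard divisor 733/9 ≈ 81.444.
Standard quotas: Claybrook 2.222, Fernley 2.529, Millford 4.248.
Lower quotas: Claybrook 2, Fernley 2, Millford 4 (sum 8, leaving 1 seat).
Remainders in descending order: Fernley 0.529, Millford 0.248, Claybrook 0.222.
The surplus seat goes to Fernley.

Claybrook=2, Fernley=3, Millford=4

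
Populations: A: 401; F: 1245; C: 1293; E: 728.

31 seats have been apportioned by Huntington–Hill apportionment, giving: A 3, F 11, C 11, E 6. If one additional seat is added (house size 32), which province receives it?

Priority for the next seat is population ÷ (√(s·(s+1))).
Priorities: A 115.759, F 108.363, C 112.541, E 112.333.
Highest priority: A.

A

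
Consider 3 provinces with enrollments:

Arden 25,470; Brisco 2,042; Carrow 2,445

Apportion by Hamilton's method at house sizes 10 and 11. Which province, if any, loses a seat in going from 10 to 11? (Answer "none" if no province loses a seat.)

none

At 10 seats: Arden 8, Brisco 1, Carrow 1.
At 11 seats: Arden 9, Brisco 1, Carrow 1.
No province's allocation decreased.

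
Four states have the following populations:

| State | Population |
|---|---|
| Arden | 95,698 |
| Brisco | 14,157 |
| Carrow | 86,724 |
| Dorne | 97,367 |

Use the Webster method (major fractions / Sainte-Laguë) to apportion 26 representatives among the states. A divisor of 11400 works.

With modified divisor 11400: modified quotas Arden 8.395, Brisco 1.242, Carrow 7.607, Dorne 8.541.
Rounding to the nearest integer: Arden 8, Brisco 1, Carrow 8, Dorne 9 (total 26).

Arden=8, Brisco=1, Carrow=8, Dorne=9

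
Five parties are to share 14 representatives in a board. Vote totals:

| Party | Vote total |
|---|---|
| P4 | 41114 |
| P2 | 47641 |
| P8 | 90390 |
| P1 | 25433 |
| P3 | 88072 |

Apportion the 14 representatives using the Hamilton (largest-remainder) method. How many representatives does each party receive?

Standard divisor: 292650 ÷ 14 ≈ 20903.571.
Standard quotas: P4 1.9668, P2 2.2791, P8 4.3241, P1 1.2167, P3 4.2133.
Lower quotas: P4 1, P2 2, P8 4, P1 1, P3 4 (sum 12, leaving 2 seats).
Remainders in descending order: P4 0.9668, P8 0.3241, P2 0.2791, P1 0.2167, P3 0.2133.
The surplus seats go to P4, P8.

P4=2; P2=2; P8=5; P1=1; P3=4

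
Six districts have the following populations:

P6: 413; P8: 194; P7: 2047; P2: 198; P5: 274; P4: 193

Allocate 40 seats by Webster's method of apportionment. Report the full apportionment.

Standard divisor 3319/40 ≈ 82.975; standard quotas: P6 4.977, P8 2.338, P7 24.670, P2 2.386, P5 3.302, P4 2.326.
Rounding to the nearest integer gives 5, 2, 25, 2, 3, 2 = 39 seats, so the divisor must be adjusted.
With modified divisor 80: modified quotas P6 5.162, P8 2.425, P7 25.587, P2 2.475, P5 3.425, P4 2.413.
Rounding to the nearest integer: P6 5, P8 2, P7 26, P2 2, P5 3, P4 2 (total 40).

P6=5, P8=2, P7=26, P2=2, P5=3, P4=2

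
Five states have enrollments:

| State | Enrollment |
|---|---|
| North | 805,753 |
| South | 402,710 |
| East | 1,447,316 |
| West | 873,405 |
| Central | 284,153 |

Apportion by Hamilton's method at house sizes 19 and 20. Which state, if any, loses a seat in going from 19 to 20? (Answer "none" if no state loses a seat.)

Central

At 19 seats: North 4, South 2, East 7, West 4, Central 2.
At 20 seats: North 4, South 2, East 8, West 5, Central 1.
Central drops from 2 to 1.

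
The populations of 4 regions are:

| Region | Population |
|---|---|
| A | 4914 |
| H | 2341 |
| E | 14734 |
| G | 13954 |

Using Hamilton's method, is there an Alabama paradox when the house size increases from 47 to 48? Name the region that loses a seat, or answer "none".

At 47 seats: A 7, H 3, E 19, G 18.
At 48 seats: A 6, H 3, E 20, G 19.
A drops from 7 to 6.

A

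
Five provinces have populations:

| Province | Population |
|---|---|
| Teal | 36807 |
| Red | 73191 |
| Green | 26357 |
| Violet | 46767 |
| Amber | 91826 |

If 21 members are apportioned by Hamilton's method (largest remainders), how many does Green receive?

2

The standard divisor is 274948/21 ≈ 13092.762.
Standard quotas: Teal 2.8112, Red 5.5902, Green 2.0131, Violet 3.5720, Amber 7.0135.
Lower quotas: Teal 2, Red 5, Green 2, Violet 3, Amber 7 (sum 19, leaving 2 seats).
Remainders in descending order: Teal 0.8112, Red 0.5902, Violet 0.5720, Amber 0.0135, Green 0.0131.
Largest remainders: Teal, Red receive the extra seats.
Green receives 2.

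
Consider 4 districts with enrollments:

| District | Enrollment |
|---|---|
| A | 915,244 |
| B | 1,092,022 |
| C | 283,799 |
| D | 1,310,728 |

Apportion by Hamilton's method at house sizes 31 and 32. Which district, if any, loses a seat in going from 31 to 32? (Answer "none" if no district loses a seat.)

At 31 seats: A 8, B 9, C 3, D 11.
At 32 seats: A 8, B 10, C 2, D 12.
C drops from 3 to 2.

C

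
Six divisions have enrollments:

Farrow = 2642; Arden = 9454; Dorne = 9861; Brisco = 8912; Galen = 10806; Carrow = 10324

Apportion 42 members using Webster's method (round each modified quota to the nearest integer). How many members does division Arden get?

Standard divisor 51999/42 ≈ 1238.071; standard quotas: Farrow 2.134, Arden 7.636, Dorne 7.965, Brisco 7.198, Galen 8.728, Carrow 8.339.
Rounding to the nearest integer gives Farrow 2, Arden 8, Dorne 8, Brisco 7, Galen 9, Carrow 8 — total 42, matching the house size, so no adjustment is needed.
Arden receives 8.

8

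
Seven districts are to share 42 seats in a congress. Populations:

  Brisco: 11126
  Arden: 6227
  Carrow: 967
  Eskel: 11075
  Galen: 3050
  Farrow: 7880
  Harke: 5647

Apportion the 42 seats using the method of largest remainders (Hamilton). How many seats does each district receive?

Standard divisor: 45972 ÷ 42 ≈ 1094.571.
Standard quotas: Brisco 10.1647, Arden 5.6890, Carrow 0.8835, Eskel 10.1181, Galen 2.7865, Farrow 7.1992, Harke 5.1591.
Lower quotas: Brisco 10, Arden 5, Carrow 0, Eskel 10, Galen 2, Farrow 7, Harke 5 (sum 39, leaving 3 seats).
Remainders in descending order: Carrow 0.8835, Galen 0.7865, Arden 0.6890, Farrow 0.1992, Brisco 0.1647, Harke 0.1591, Eskel 0.1181.
Largest remainders: Carrow, Galen, Arden receive the extra seats.

Brisco: 10; Arden: 6; Carrow: 1; Eskel: 10; Galen: 3; Farrow: 7; Harke: 5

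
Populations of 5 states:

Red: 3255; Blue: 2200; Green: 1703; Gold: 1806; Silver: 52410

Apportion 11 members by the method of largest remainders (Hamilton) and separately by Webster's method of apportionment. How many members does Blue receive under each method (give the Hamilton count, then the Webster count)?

Hamilton: Red 1, Blue 1, Green 0, Gold 0, Silver 9.
Webster: Red 1, Blue 0, Green 0, Gold 0, Silver 10.
Blue gets 1 under Hamilton and 0 under Webster.

1 and 0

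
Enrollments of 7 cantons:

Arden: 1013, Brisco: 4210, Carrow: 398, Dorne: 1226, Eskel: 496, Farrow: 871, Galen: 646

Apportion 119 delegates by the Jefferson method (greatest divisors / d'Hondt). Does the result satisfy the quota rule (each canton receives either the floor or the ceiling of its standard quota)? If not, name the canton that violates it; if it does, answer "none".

Brisco

Standard quotas: Arden 13.606, Brisco 56.545, Carrow 5.346, Dorne 16.467, Eskel 6.662, Farrow 11.699, Galen 8.677.
Jefferson allocation: Arden 14, Brisco 58, Carrow 5, Dorne 16, Eskel 6, Farrow 12, Galen 8.
Brisco has quota 56.545 (lower 56, upper 57) but receives 58 — outside the quota interval.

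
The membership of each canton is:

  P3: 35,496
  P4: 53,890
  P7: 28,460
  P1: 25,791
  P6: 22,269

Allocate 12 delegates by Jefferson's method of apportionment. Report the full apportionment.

P3 3; P4 4; P7 2; P1 2; P6 1

Standard divisor 165906/12 ≈ 13825.5; standard quotas: P3 2.567, P4 3.898, P7 2.059, P1 1.865, P6 1.611.
Rounding down gives 2, 3, 2, 1, 1 = 9 seats, so the divisor must be adjusted.
With modified divisor 11500: modified quotas P3 3.087, P4 4.686, P7 2.475, P1 2.243, P6 1.936.
Rounding down: P3 3, P4 4, P7 2, P1 2, P6 1 (total 12).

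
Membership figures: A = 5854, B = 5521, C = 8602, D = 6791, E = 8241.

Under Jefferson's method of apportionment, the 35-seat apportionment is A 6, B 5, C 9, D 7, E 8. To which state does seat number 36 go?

Priority for the next seat is population ÷ (current seats + 1).
Priorities: A 836.286, B 920.167, C 860.200, D 848.875, E 915.667.
Highest priority: B.

B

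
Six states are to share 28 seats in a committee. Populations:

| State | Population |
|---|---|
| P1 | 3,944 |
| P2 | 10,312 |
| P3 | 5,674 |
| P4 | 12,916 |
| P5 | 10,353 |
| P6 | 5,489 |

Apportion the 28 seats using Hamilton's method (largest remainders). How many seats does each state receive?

Total 48688; standard divisor 48688/28 ≈ 1738.857.
Standard quotas: P1 2.2682, P2 5.9303, P3 3.2631, P4 7.4279, P5 5.9539, P6 3.1567.
Lower quotas: P1 2, P2 5, P3 3, P4 7, P5 5, P6 3 (sum 25, leaving 3 seats).
Remainders in descending order: P5 0.9539, P2 0.9303, P4 0.4279, P1 0.2682, P3 0.2631, P6 0.1567.
Largest remainders: P5, P2, P4 receive the extra seats.

P1 2, P2 6, P3 3, P4 8, P5 6, P6 3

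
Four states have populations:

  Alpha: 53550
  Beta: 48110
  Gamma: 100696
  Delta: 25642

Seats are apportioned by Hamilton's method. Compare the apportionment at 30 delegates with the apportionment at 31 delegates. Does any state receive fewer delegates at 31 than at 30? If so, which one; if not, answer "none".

Delta

At 30 seats: Alpha 7, Beta 6, Gamma 13, Delta 4.
At 31 seats: Alpha 7, Beta 7, Gamma 14, Delta 3.
Delta drops from 4 to 3.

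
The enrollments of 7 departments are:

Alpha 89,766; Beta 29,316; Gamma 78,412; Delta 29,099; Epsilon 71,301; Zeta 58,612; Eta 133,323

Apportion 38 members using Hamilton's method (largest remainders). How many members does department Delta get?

Standard divisor: 489829 ÷ 38 ≈ 12890.237.
Standard quotas: Alpha 6.9639, Beta 2.2743, Gamma 6.0831, Delta 2.2574, Epsilon 5.5314, Zeta 4.5470, Eta 10.3429.
Lower quotas: Alpha 6, Beta 2, Gamma 6, Delta 2, Epsilon 5, Zeta 4, Eta 10 (sum 35, leaving 3 seats).
Remainders in descending order: Alpha 0.9639, Zeta 0.5470, Epsilon 0.5314, Eta 0.3429, Beta 0.2743, Delta 0.2574, Gamma 0.0831.
The surplus seats go to Alpha, Zeta, Epsilon.
Delta receives 2.

2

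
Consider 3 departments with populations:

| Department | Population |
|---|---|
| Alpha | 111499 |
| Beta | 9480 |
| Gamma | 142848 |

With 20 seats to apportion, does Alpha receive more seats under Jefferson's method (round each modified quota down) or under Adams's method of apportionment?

Jefferson: Alpha 9, Beta 0, Gamma 11.
Adams: Alpha 8, Beta 1, Gamma 11.
Alpha gets 9 under Jefferson and 8 under Adams.

Jefferson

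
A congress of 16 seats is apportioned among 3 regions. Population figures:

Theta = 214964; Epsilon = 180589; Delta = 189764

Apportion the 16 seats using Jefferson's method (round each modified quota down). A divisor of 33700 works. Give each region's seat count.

With modified divisor 33700: modified quotas Theta 6.379, Epsilon 5.359, Delta 5.631.
Rounding down: Theta 6, Epsilon 5, Delta 5 (total 16).

Theta 6, Epsilon 5, Delta 5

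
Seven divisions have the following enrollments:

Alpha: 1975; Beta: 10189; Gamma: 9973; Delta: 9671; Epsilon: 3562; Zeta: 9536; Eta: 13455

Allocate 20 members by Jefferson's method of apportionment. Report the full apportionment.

Standard divisor 58361/20 ≈ 2918.05; standard quotas: Alpha 0.677, Beta 3.492, Gamma 3.418, Delta 3.314, Epsilon 1.221, Zeta 3.268, Eta 4.611.
Rounding down gives 0, 3, 3, 3, 1, 3, 4 = 17 seats, so the divisor must be adjusted.
With modified divisor 2460: modified quotas Alpha 0.803, Beta 4.142, Gamma 4.054, Delta 3.931, Epsilon 1.448, Zeta 3.876, Eta 5.470.
Rounding down: Alpha 0, Beta 4, Gamma 4, Delta 3, Epsilon 1, Zeta 3, Eta 5 (total 20).

Alpha 0; Beta 4; Gamma 4; Delta 3; Epsilon 1; Zeta 3; Eta 5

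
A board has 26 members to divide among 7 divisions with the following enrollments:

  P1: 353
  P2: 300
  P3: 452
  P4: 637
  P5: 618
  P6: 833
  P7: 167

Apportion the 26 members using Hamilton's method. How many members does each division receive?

P1: 3, P2: 2, P3: 4, P4: 5, P5: 5, P6: 6, P7: 1

Total 3360; standard divisor 3360/26 ≈ 129.231.
Standard quotas: P1 2.732, P2 2.321, P3 3.498, P4 4.929, P5 4.782, P6 6.446, P7 1.292.
Lower quotas: P1 2, P2 2, P3 3, P4 4, P5 4, P6 6, P7 1 (sum 22, leaving 4 seats).
Remainders in descending order: P4 0.929, P5 0.782, P1 0.732, P3 0.498, P6 0.446, P2 0.321, P7 0.292.
Largest remainders: P4, P5, P1, P3 receive the extra seats.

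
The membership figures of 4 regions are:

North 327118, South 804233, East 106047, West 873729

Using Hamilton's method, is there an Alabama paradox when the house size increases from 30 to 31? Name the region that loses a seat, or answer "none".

At 30 seats: North 5, South 11, East 2, West 12.
At 31 seats: North 5, South 12, East 1, West 13.
East drops from 2 to 1.

East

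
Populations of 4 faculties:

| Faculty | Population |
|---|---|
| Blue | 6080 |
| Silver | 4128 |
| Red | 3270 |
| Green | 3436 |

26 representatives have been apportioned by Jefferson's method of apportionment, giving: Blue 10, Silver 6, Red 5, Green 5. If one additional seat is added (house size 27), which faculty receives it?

Silver

Priority for the next seat is population ÷ (current seats + 1).
Priorities: Blue 552.727, Silver 589.714, Red 545.000, Green 572.667.
Highest priority: Silver.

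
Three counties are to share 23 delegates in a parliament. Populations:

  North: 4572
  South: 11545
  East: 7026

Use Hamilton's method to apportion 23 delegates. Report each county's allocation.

North 5, South 11, East 7

Total 23143; standard divisor 23143/23 ≈ 1006.217.
Standard quotas: North 4.5437, South 11.4737, East 6.9826.
Lower quotas: North 4, South 11, East 6 (sum 21, leaving 2 seats).
Remainders in descending order: East 0.9826, North 0.5437, South 0.4737.
Largest remainders: East, North receive the extra seats.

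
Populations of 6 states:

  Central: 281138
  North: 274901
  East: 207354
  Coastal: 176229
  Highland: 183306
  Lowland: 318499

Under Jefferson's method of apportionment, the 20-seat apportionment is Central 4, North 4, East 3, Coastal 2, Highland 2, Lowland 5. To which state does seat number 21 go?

Priority for the next seat is population ÷ (current seats + 1).
Priorities: Central 56227.600, North 54980.200, East 51838.500, Coastal 58743.000, Highland 61102.000, Lowland 53083.167.
Highest priority: Highland.

Highland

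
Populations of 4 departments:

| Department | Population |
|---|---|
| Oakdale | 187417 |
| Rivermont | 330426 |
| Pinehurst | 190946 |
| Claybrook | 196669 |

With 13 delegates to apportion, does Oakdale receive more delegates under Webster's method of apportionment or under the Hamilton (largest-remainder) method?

Webster: Oakdale 3, Rivermont 4, Pinehurst 3, Claybrook 3.
Hamilton: Oakdale 2, Rivermont 5, Pinehurst 3, Claybrook 3.
Oakdale gets 3 under Webster and 2 under Hamilton.

Webster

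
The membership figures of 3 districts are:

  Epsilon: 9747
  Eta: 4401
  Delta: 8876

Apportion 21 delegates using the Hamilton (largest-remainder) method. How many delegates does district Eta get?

4

The standard divisor is 23024/21 ≈ 1096.381.
Standard quotas: Epsilon 8.8902, Eta 4.0141, Delta 8.0957.
Lower quotas: Epsilon 8, Eta 4, Delta 8 (sum 20, leaving 1 seat).
Remainders in descending order: Epsilon 0.8902, Delta 0.0957, Eta 0.0141.
Largest remainder: Epsilon receives the extra seat.
Eta receives 4.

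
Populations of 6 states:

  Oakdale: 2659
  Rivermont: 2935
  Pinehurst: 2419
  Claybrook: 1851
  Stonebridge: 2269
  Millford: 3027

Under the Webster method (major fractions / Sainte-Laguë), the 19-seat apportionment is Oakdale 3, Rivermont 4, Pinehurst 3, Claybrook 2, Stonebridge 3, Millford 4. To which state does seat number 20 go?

Oakdale

Priority for the next seat is population ÷ (current seats + 0.5).
Priorities: Oakdale 759.714, Rivermont 652.222, Pinehurst 691.143, Claybrook 740.400, Stonebridge 648.286, Millford 672.667.
Highest priority: Oakdale.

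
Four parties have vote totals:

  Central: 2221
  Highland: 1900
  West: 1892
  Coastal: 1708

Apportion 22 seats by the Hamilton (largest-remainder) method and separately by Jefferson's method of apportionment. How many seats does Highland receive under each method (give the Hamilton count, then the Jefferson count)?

Hamilton: Central 6, Highland 6, West 5, Coastal 5.
Jefferson: Central 7, Highland 5, West 5, Coastal 5.
Highland gets 6 under Hamilton and 5 under Jefferson.

6 and 5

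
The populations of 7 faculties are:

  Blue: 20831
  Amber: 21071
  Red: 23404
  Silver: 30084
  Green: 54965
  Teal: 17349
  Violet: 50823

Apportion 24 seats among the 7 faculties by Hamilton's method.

Blue 2, Amber 2, Red 3, Silver 3, Green 6, Teal 2, Violet 6

The standard divisor is 218527/24 ≈ 9105.292.
Standard quotas: Blue 2.2878, Amber 2.3141, Red 2.5704, Silver 3.3040, Green 6.0366, Teal 1.9054, Violet 5.5817.
Lower quotas: Blue 2, Amber 2, Red 2, Silver 3, Green 6, Teal 1, Violet 5 (sum 21, leaving 3 seats).
Remainders in descending order: Teal 0.9054, Violet 0.5817, Red 0.5704, Amber 0.3141, Silver 0.3040, Blue 0.2878, Green 0.0366.
Largest remainders: Teal, Violet, Red receive the extra seats.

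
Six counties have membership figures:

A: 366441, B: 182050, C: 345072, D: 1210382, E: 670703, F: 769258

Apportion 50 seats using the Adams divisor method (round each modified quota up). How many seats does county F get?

11

Standard divisor 3543906/50 ≈ 70878.12; standard quotas: A 5.170, B 2.568, C 4.869, D 17.077, E 9.463, F 10.853.
Rounding up gives 6, 3, 5, 18, 10, 11 = 53 seats, so the divisor must be adjusted.
With modified divisor 75100: modified quotas A 4.879, B 2.424, C 4.595, D 16.117, E 8.931, F 10.243.
Rounding up: A 5, B 3, C 5, D 17, E 9, F 11 (total 50).
F receives 11.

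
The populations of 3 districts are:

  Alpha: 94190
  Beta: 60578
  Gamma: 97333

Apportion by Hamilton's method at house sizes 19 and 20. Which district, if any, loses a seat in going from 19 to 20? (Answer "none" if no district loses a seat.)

none

At 19 seats: Alpha 7, Beta 5, Gamma 7.
At 20 seats: Alpha 7, Beta 5, Gamma 8.
No district's allocation decreased.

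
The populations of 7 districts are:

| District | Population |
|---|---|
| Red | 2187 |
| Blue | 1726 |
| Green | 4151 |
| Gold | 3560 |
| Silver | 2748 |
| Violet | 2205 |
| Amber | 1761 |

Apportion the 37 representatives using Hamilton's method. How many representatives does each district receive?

The standard divisor is 18338/37 ≈ 495.622.
Standard quotas: Red 4.413, Blue 3.482, Green 8.375, Gold 7.183, Silver 5.545, Violet 4.449, Amber 3.553.
Lower quotas: Red 4, Blue 3, Green 8, Gold 7, Silver 5, Violet 4, Amber 3 (sum 34, leaving 3 seats).
Remainders in descending order: Amber 0.553, Silver 0.545, Blue 0.482, Violet 0.449, Red 0.413, Green 0.375, Gold 0.183.
Largest remainders: Amber, Silver, Blue receive the extra seats.

Red 4; Blue 4; Green 8; Gold 7; Silver 6; Violet 4; Amber 4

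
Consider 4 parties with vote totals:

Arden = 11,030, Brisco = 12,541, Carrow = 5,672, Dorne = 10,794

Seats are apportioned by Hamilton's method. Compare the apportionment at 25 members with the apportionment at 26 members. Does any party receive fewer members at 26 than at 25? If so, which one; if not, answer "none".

At 25 seats: Arden 7, Brisco 8, Carrow 3, Dorne 7.
At 26 seats: Arden 7, Brisco 8, Carrow 4, Dorne 7.
No party's allocation decreased.

none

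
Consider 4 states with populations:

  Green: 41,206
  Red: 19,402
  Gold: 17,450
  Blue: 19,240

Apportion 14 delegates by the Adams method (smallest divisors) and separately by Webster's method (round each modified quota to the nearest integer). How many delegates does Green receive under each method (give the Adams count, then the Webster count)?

5 and 6

Adams: Green 5, Red 3, Gold 3, Blue 3.
Webster: Green 6, Red 3, Gold 2, Blue 3.
Green gets 5 under Adams and 6 under Webster.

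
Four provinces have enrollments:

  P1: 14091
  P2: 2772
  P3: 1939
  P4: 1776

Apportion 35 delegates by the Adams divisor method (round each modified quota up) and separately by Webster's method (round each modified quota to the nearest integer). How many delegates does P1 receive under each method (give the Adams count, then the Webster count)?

Adams: P1 23, P2 5, P3 4, P4 3.
Webster: P1 24, P2 5, P3 3, P4 3.
P1 gets 23 under Adams and 24 under Webster.

23 and 24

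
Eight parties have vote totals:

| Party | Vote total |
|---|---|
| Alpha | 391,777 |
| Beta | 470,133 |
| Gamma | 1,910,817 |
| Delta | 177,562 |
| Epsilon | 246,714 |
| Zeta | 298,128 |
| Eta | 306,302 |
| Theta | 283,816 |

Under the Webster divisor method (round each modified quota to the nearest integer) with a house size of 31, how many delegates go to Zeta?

2

Standard divisor 4085249/31 ≈ 131782.226; standard quotas: Alpha 2.973, Beta 3.567, Gamma 14.500, Delta 1.347, Epsilon 1.872, Zeta 2.262, Eta 2.324, Theta 2.154.
Rounding to the nearest integer gives 3, 4, 14, 1, 2, 2, 2, 2 = 30 seats, so the divisor must be adjusted.
With modified divisor 127500: modified quotas Alpha 3.073, Beta 3.687, Gamma 14.987, Delta 1.393, Epsilon 1.935, Zeta 2.338, Eta 2.402, Theta 2.226.
Rounding to the nearest integer: Alpha 3, Beta 4, Gamma 15, Delta 1, Epsilon 2, Zeta 2, Eta 2, Theta 2 (total 31).
Zeta receives 2.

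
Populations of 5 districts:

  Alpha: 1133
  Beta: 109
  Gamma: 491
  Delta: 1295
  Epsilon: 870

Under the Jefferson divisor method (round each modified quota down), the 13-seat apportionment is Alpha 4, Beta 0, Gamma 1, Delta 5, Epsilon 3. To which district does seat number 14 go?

Gamma

Priority for the next seat is population ÷ (current seats + 1).
Priorities: Alpha 226.600, Beta 109.000, Gamma 245.500, Delta 215.833, Epsilon 217.500.
Highest priority: Gamma.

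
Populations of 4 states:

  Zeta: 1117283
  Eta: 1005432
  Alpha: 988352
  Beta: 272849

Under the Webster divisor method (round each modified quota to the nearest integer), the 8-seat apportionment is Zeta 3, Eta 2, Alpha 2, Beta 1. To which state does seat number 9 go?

Eta

Priority for the next seat is population ÷ (current seats + 0.5).
Priorities: Zeta 319223.714, Eta 402172.800, Alpha 395340.800, Beta 181899.333.
Highest priority: Eta.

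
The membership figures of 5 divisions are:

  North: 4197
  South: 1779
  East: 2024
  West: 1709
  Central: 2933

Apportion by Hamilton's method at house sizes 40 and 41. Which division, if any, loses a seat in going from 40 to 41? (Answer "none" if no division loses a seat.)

West

At 40 seats: North 13, South 6, East 6, West 6, Central 9.
At 41 seats: North 14, South 6, East 7, West 5, Central 9.
West drops from 6 to 5.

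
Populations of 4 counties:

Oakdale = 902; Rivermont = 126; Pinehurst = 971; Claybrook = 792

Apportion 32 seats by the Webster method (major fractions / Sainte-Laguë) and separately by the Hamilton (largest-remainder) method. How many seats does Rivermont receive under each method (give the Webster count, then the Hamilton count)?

Webster: Oakdale 11, Rivermont 1, Pinehurst 11, Claybrook 9.
Hamilton: Oakdale 10, Rivermont 2, Pinehurst 11, Claybrook 9.
Rivermont gets 1 under Webster and 2 under Hamilton.

1 and 2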